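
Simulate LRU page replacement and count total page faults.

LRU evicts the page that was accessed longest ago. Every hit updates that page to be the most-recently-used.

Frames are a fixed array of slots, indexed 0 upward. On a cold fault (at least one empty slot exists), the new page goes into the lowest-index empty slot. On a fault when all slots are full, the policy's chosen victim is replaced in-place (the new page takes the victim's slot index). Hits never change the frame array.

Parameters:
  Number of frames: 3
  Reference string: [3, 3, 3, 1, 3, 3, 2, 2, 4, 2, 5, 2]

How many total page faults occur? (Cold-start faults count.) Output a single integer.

Answer: 5

Derivation:
Step 0: ref 3 → FAULT, frames=[3,-,-]
Step 1: ref 3 → HIT, frames=[3,-,-]
Step 2: ref 3 → HIT, frames=[3,-,-]
Step 3: ref 1 → FAULT, frames=[3,1,-]
Step 4: ref 3 → HIT, frames=[3,1,-]
Step 5: ref 3 → HIT, frames=[3,1,-]
Step 6: ref 2 → FAULT, frames=[3,1,2]
Step 7: ref 2 → HIT, frames=[3,1,2]
Step 8: ref 4 → FAULT (evict 1), frames=[3,4,2]
Step 9: ref 2 → HIT, frames=[3,4,2]
Step 10: ref 5 → FAULT (evict 3), frames=[5,4,2]
Step 11: ref 2 → HIT, frames=[5,4,2]
Total faults: 5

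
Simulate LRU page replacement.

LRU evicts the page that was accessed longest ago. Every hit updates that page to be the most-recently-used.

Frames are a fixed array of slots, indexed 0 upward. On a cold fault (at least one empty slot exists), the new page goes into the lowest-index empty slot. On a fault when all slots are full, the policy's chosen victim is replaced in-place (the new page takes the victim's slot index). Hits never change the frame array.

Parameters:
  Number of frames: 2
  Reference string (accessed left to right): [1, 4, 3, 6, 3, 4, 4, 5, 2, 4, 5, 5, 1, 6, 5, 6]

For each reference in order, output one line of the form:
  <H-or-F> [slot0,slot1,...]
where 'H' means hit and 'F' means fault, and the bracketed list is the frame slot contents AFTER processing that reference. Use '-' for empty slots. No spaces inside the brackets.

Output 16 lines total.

F [1,-]
F [1,4]
F [3,4]
F [3,6]
H [3,6]
F [3,4]
H [3,4]
F [5,4]
F [5,2]
F [4,2]
F [4,5]
H [4,5]
F [1,5]
F [1,6]
F [5,6]
H [5,6]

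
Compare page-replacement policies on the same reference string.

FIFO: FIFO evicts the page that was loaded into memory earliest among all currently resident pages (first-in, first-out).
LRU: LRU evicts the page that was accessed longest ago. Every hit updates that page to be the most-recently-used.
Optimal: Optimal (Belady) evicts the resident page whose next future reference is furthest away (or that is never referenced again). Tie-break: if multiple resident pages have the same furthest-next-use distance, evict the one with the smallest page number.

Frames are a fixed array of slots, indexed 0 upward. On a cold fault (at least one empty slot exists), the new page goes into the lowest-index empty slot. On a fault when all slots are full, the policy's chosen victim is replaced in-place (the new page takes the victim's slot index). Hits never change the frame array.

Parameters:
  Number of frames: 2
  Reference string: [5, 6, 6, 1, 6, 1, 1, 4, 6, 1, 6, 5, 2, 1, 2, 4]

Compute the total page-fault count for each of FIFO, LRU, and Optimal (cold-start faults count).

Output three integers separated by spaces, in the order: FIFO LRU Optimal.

--- FIFO ---
  step 0: ref 5 -> FAULT, frames=[5,-] (faults so far: 1)
  step 1: ref 6 -> FAULT, frames=[5,6] (faults so far: 2)
  step 2: ref 6 -> HIT, frames=[5,6] (faults so far: 2)
  step 3: ref 1 -> FAULT, evict 5, frames=[1,6] (faults so far: 3)
  step 4: ref 6 -> HIT, frames=[1,6] (faults so far: 3)
  step 5: ref 1 -> HIT, frames=[1,6] (faults so far: 3)
  step 6: ref 1 -> HIT, frames=[1,6] (faults so far: 3)
  step 7: ref 4 -> FAULT, evict 6, frames=[1,4] (faults so far: 4)
  step 8: ref 6 -> FAULT, evict 1, frames=[6,4] (faults so far: 5)
  step 9: ref 1 -> FAULT, evict 4, frames=[6,1] (faults so far: 6)
  step 10: ref 6 -> HIT, frames=[6,1] (faults so far: 6)
  step 11: ref 5 -> FAULT, evict 6, frames=[5,1] (faults so far: 7)
  step 12: ref 2 -> FAULT, evict 1, frames=[5,2] (faults so far: 8)
  step 13: ref 1 -> FAULT, evict 5, frames=[1,2] (faults so far: 9)
  step 14: ref 2 -> HIT, frames=[1,2] (faults so far: 9)
  step 15: ref 4 -> FAULT, evict 2, frames=[1,4] (faults so far: 10)
  FIFO total faults: 10
--- LRU ---
  step 0: ref 5 -> FAULT, frames=[5,-] (faults so far: 1)
  step 1: ref 6 -> FAULT, frames=[5,6] (faults so far: 2)
  step 2: ref 6 -> HIT, frames=[5,6] (faults so far: 2)
  step 3: ref 1 -> FAULT, evict 5, frames=[1,6] (faults so far: 3)
  step 4: ref 6 -> HIT, frames=[1,6] (faults so far: 3)
  step 5: ref 1 -> HIT, frames=[1,6] (faults so far: 3)
  step 6: ref 1 -> HIT, frames=[1,6] (faults so far: 3)
  step 7: ref 4 -> FAULT, evict 6, frames=[1,4] (faults so far: 4)
  step 8: ref 6 -> FAULT, evict 1, frames=[6,4] (faults so far: 5)
  step 9: ref 1 -> FAULT, evict 4, frames=[6,1] (faults so far: 6)
  step 10: ref 6 -> HIT, frames=[6,1] (faults so far: 6)
  step 11: ref 5 -> FAULT, evict 1, frames=[6,5] (faults so far: 7)
  step 12: ref 2 -> FAULT, evict 6, frames=[2,5] (faults so far: 8)
  step 13: ref 1 -> FAULT, evict 5, frames=[2,1] (faults so far: 9)
  step 14: ref 2 -> HIT, frames=[2,1] (faults so far: 9)
  step 15: ref 4 -> FAULT, evict 1, frames=[2,4] (faults so far: 10)
  LRU total faults: 10
--- Optimal ---
  step 0: ref 5 -> FAULT, frames=[5,-] (faults so far: 1)
  step 1: ref 6 -> FAULT, frames=[5,6] (faults so far: 2)
  step 2: ref 6 -> HIT, frames=[5,6] (faults so far: 2)
  step 3: ref 1 -> FAULT, evict 5, frames=[1,6] (faults so far: 3)
  step 4: ref 6 -> HIT, frames=[1,6] (faults so far: 3)
  step 5: ref 1 -> HIT, frames=[1,6] (faults so far: 3)
  step 6: ref 1 -> HIT, frames=[1,6] (faults so far: 3)
  step 7: ref 4 -> FAULT, evict 1, frames=[4,6] (faults so far: 4)
  step 8: ref 6 -> HIT, frames=[4,6] (faults so far: 4)
  step 9: ref 1 -> FAULT, evict 4, frames=[1,6] (faults so far: 5)
  step 10: ref 6 -> HIT, frames=[1,6] (faults so far: 5)
  step 11: ref 5 -> FAULT, evict 6, frames=[1,5] (faults so far: 6)
  step 12: ref 2 -> FAULT, evict 5, frames=[1,2] (faults so far: 7)
  step 13: ref 1 -> HIT, frames=[1,2] (faults so far: 7)
  step 14: ref 2 -> HIT, frames=[1,2] (faults so far: 7)
  step 15: ref 4 -> FAULT, evict 1, frames=[4,2] (faults so far: 8)
  Optimal total faults: 8

Answer: 10 10 8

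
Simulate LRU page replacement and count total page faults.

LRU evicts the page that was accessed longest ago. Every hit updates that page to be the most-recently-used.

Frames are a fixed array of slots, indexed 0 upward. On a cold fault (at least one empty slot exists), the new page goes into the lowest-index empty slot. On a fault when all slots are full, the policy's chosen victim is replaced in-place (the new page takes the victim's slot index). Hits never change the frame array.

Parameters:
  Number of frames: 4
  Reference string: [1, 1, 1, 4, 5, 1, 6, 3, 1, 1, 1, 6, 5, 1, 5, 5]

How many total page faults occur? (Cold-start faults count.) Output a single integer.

Answer: 5

Derivation:
Step 0: ref 1 → FAULT, frames=[1,-,-,-]
Step 1: ref 1 → HIT, frames=[1,-,-,-]
Step 2: ref 1 → HIT, frames=[1,-,-,-]
Step 3: ref 4 → FAULT, frames=[1,4,-,-]
Step 4: ref 5 → FAULT, frames=[1,4,5,-]
Step 5: ref 1 → HIT, frames=[1,4,5,-]
Step 6: ref 6 → FAULT, frames=[1,4,5,6]
Step 7: ref 3 → FAULT (evict 4), frames=[1,3,5,6]
Step 8: ref 1 → HIT, frames=[1,3,5,6]
Step 9: ref 1 → HIT, frames=[1,3,5,6]
Step 10: ref 1 → HIT, frames=[1,3,5,6]
Step 11: ref 6 → HIT, frames=[1,3,5,6]
Step 12: ref 5 → HIT, frames=[1,3,5,6]
Step 13: ref 1 → HIT, frames=[1,3,5,6]
Step 14: ref 5 → HIT, frames=[1,3,5,6]
Step 15: ref 5 → HIT, frames=[1,3,5,6]
Total faults: 5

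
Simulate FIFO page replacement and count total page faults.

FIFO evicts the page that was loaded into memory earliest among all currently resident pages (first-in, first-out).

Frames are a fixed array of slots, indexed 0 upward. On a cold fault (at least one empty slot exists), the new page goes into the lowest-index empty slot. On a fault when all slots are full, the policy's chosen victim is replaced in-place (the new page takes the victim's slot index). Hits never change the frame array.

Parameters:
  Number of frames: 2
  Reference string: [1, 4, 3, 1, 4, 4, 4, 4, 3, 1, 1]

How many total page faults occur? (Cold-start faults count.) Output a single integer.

Answer: 7

Derivation:
Step 0: ref 1 → FAULT, frames=[1,-]
Step 1: ref 4 → FAULT, frames=[1,4]
Step 2: ref 3 → FAULT (evict 1), frames=[3,4]
Step 3: ref 1 → FAULT (evict 4), frames=[3,1]
Step 4: ref 4 → FAULT (evict 3), frames=[4,1]
Step 5: ref 4 → HIT, frames=[4,1]
Step 6: ref 4 → HIT, frames=[4,1]
Step 7: ref 4 → HIT, frames=[4,1]
Step 8: ref 3 → FAULT (evict 1), frames=[4,3]
Step 9: ref 1 → FAULT (evict 4), frames=[1,3]
Step 10: ref 1 → HIT, frames=[1,3]
Total faults: 7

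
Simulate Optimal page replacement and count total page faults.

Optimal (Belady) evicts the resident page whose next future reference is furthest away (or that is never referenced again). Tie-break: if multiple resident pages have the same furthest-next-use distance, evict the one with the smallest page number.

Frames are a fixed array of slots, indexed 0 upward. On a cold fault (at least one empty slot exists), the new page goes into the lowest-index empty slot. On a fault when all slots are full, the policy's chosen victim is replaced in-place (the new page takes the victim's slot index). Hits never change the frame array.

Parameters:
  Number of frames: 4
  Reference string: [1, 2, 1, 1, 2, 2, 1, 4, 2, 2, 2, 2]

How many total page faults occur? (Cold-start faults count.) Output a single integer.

Step 0: ref 1 → FAULT, frames=[1,-,-,-]
Step 1: ref 2 → FAULT, frames=[1,2,-,-]
Step 2: ref 1 → HIT, frames=[1,2,-,-]
Step 3: ref 1 → HIT, frames=[1,2,-,-]
Step 4: ref 2 → HIT, frames=[1,2,-,-]
Step 5: ref 2 → HIT, frames=[1,2,-,-]
Step 6: ref 1 → HIT, frames=[1,2,-,-]
Step 7: ref 4 → FAULT, frames=[1,2,4,-]
Step 8: ref 2 → HIT, frames=[1,2,4,-]
Step 9: ref 2 → HIT, frames=[1,2,4,-]
Step 10: ref 2 → HIT, frames=[1,2,4,-]
Step 11: ref 2 → HIT, frames=[1,2,4,-]
Total faults: 3

Answer: 3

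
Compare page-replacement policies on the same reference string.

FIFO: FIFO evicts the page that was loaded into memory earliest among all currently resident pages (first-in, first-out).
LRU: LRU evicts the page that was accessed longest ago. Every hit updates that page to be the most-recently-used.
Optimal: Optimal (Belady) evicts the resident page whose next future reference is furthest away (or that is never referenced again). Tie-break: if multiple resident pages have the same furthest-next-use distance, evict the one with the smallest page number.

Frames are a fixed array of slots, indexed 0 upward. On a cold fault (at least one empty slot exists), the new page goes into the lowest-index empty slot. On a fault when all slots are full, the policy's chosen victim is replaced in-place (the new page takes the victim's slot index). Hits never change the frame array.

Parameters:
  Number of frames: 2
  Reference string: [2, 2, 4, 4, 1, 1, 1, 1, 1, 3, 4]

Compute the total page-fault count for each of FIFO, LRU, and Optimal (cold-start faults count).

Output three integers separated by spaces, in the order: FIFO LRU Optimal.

Answer: 5 5 4

Derivation:
--- FIFO ---
  step 0: ref 2 -> FAULT, frames=[2,-] (faults so far: 1)
  step 1: ref 2 -> HIT, frames=[2,-] (faults so far: 1)
  step 2: ref 4 -> FAULT, frames=[2,4] (faults so far: 2)
  step 3: ref 4 -> HIT, frames=[2,4] (faults so far: 2)
  step 4: ref 1 -> FAULT, evict 2, frames=[1,4] (faults so far: 3)
  step 5: ref 1 -> HIT, frames=[1,4] (faults so far: 3)
  step 6: ref 1 -> HIT, frames=[1,4] (faults so far: 3)
  step 7: ref 1 -> HIT, frames=[1,4] (faults so far: 3)
  step 8: ref 1 -> HIT, frames=[1,4] (faults so far: 3)
  step 9: ref 3 -> FAULT, evict 4, frames=[1,3] (faults so far: 4)
  step 10: ref 4 -> FAULT, evict 1, frames=[4,3] (faults so far: 5)
  FIFO total faults: 5
--- LRU ---
  step 0: ref 2 -> FAULT, frames=[2,-] (faults so far: 1)
  step 1: ref 2 -> HIT, frames=[2,-] (faults so far: 1)
  step 2: ref 4 -> FAULT, frames=[2,4] (faults so far: 2)
  step 3: ref 4 -> HIT, frames=[2,4] (faults so far: 2)
  step 4: ref 1 -> FAULT, evict 2, frames=[1,4] (faults so far: 3)
  step 5: ref 1 -> HIT, frames=[1,4] (faults so far: 3)
  step 6: ref 1 -> HIT, frames=[1,4] (faults so far: 3)
  step 7: ref 1 -> HIT, frames=[1,4] (faults so far: 3)
  step 8: ref 1 -> HIT, frames=[1,4] (faults so far: 3)
  step 9: ref 3 -> FAULT, evict 4, frames=[1,3] (faults so far: 4)
  step 10: ref 4 -> FAULT, evict 1, frames=[4,3] (faults so far: 5)
  LRU total faults: 5
--- Optimal ---
  step 0: ref 2 -> FAULT, frames=[2,-] (faults so far: 1)
  step 1: ref 2 -> HIT, frames=[2,-] (faults so far: 1)
  step 2: ref 4 -> FAULT, frames=[2,4] (faults so far: 2)
  step 3: ref 4 -> HIT, frames=[2,4] (faults so far: 2)
  step 4: ref 1 -> FAULT, evict 2, frames=[1,4] (faults so far: 3)
  step 5: ref 1 -> HIT, frames=[1,4] (faults so far: 3)
  step 6: ref 1 -> HIT, frames=[1,4] (faults so far: 3)
  step 7: ref 1 -> HIT, frames=[1,4] (faults so far: 3)
  step 8: ref 1 -> HIT, frames=[1,4] (faults so far: 3)
  step 9: ref 3 -> FAULT, evict 1, frames=[3,4] (faults so far: 4)
  step 10: ref 4 -> HIT, frames=[3,4] (faults so far: 4)
  Optimal total faults: 4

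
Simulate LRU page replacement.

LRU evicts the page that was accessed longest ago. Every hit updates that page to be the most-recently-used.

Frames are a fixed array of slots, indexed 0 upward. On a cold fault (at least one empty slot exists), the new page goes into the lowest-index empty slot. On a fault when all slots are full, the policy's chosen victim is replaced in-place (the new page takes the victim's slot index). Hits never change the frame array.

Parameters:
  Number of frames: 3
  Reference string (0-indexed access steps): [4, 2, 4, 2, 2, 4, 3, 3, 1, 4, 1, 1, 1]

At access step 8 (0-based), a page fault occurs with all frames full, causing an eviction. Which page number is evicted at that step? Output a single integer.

Answer: 2

Derivation:
Step 0: ref 4 -> FAULT, frames=[4,-,-]
Step 1: ref 2 -> FAULT, frames=[4,2,-]
Step 2: ref 4 -> HIT, frames=[4,2,-]
Step 3: ref 2 -> HIT, frames=[4,2,-]
Step 4: ref 2 -> HIT, frames=[4,2,-]
Step 5: ref 4 -> HIT, frames=[4,2,-]
Step 6: ref 3 -> FAULT, frames=[4,2,3]
Step 7: ref 3 -> HIT, frames=[4,2,3]
Step 8: ref 1 -> FAULT, evict 2, frames=[4,1,3]
At step 8: evicted page 2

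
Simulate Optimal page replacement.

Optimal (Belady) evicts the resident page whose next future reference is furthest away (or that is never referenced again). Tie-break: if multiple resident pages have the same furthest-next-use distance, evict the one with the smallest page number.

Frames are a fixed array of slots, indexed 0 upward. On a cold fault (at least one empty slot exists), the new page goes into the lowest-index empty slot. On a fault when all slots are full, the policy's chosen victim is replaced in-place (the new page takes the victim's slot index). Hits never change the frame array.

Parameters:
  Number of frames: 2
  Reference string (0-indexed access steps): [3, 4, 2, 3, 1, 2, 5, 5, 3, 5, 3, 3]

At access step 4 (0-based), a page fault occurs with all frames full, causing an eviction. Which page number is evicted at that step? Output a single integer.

Step 0: ref 3 -> FAULT, frames=[3,-]
Step 1: ref 4 -> FAULT, frames=[3,4]
Step 2: ref 2 -> FAULT, evict 4, frames=[3,2]
Step 3: ref 3 -> HIT, frames=[3,2]
Step 4: ref 1 -> FAULT, evict 3, frames=[1,2]
At step 4: evicted page 3

Answer: 3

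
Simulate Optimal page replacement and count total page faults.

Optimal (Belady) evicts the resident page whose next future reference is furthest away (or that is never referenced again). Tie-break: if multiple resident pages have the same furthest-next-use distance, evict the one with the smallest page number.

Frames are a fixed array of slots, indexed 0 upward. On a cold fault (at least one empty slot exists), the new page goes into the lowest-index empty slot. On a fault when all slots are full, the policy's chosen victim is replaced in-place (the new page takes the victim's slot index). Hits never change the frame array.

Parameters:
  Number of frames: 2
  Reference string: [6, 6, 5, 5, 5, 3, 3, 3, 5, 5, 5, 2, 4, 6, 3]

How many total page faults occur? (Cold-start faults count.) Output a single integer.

Step 0: ref 6 → FAULT, frames=[6,-]
Step 1: ref 6 → HIT, frames=[6,-]
Step 2: ref 5 → FAULT, frames=[6,5]
Step 3: ref 5 → HIT, frames=[6,5]
Step 4: ref 5 → HIT, frames=[6,5]
Step 5: ref 3 → FAULT (evict 6), frames=[3,5]
Step 6: ref 3 → HIT, frames=[3,5]
Step 7: ref 3 → HIT, frames=[3,5]
Step 8: ref 5 → HIT, frames=[3,5]
Step 9: ref 5 → HIT, frames=[3,5]
Step 10: ref 5 → HIT, frames=[3,5]
Step 11: ref 2 → FAULT (evict 5), frames=[3,2]
Step 12: ref 4 → FAULT (evict 2), frames=[3,4]
Step 13: ref 6 → FAULT (evict 4), frames=[3,6]
Step 14: ref 3 → HIT, frames=[3,6]
Total faults: 6

Answer: 6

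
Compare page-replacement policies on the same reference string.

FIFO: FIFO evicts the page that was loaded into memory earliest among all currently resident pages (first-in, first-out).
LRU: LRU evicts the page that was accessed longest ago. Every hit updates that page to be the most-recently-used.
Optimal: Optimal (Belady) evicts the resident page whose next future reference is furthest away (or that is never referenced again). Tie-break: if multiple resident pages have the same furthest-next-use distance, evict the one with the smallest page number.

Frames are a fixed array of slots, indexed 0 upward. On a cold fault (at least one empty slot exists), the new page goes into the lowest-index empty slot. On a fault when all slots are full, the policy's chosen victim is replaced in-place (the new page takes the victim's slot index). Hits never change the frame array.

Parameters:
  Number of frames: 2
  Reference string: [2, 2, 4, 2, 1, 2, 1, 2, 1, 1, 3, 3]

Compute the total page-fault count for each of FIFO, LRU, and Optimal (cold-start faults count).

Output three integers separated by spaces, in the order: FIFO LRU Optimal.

Answer: 5 4 4

Derivation:
--- FIFO ---
  step 0: ref 2 -> FAULT, frames=[2,-] (faults so far: 1)
  step 1: ref 2 -> HIT, frames=[2,-] (faults so far: 1)
  step 2: ref 4 -> FAULT, frames=[2,4] (faults so far: 2)
  step 3: ref 2 -> HIT, frames=[2,4] (faults so far: 2)
  step 4: ref 1 -> FAULT, evict 2, frames=[1,4] (faults so far: 3)
  step 5: ref 2 -> FAULT, evict 4, frames=[1,2] (faults so far: 4)
  step 6: ref 1 -> HIT, frames=[1,2] (faults so far: 4)
  step 7: ref 2 -> HIT, frames=[1,2] (faults so far: 4)
  step 8: ref 1 -> HIT, frames=[1,2] (faults so far: 4)
  step 9: ref 1 -> HIT, frames=[1,2] (faults so far: 4)
  step 10: ref 3 -> FAULT, evict 1, frames=[3,2] (faults so far: 5)
  step 11: ref 3 -> HIT, frames=[3,2] (faults so far: 5)
  FIFO total faults: 5
--- LRU ---
  step 0: ref 2 -> FAULT, frames=[2,-] (faults so far: 1)
  step 1: ref 2 -> HIT, frames=[2,-] (faults so far: 1)
  step 2: ref 4 -> FAULT, frames=[2,4] (faults so far: 2)
  step 3: ref 2 -> HIT, frames=[2,4] (faults so far: 2)
  step 4: ref 1 -> FAULT, evict 4, frames=[2,1] (faults so far: 3)
  step 5: ref 2 -> HIT, frames=[2,1] (faults so far: 3)
  step 6: ref 1 -> HIT, frames=[2,1] (faults so far: 3)
  step 7: ref 2 -> HIT, frames=[2,1] (faults so far: 3)
  step 8: ref 1 -> HIT, frames=[2,1] (faults so far: 3)
  step 9: ref 1 -> HIT, frames=[2,1] (faults so far: 3)
  step 10: ref 3 -> FAULT, evict 2, frames=[3,1] (faults so far: 4)
  step 11: ref 3 -> HIT, frames=[3,1] (faults so far: 4)
  LRU total faults: 4
--- Optimal ---
  step 0: ref 2 -> FAULT, frames=[2,-] (faults so far: 1)
  step 1: ref 2 -> HIT, frames=[2,-] (faults so far: 1)
  step 2: ref 4 -> FAULT, frames=[2,4] (faults so far: 2)
  step 3: ref 2 -> HIT, frames=[2,4] (faults so far: 2)
  step 4: ref 1 -> FAULT, evict 4, frames=[2,1] (faults so far: 3)
  step 5: ref 2 -> HIT, frames=[2,1] (faults so far: 3)
  step 6: ref 1 -> HIT, frames=[2,1] (faults so far: 3)
  step 7: ref 2 -> HIT, frames=[2,1] (faults so far: 3)
  step 8: ref 1 -> HIT, frames=[2,1] (faults so far: 3)
  step 9: ref 1 -> HIT, frames=[2,1] (faults so far: 3)
  step 10: ref 3 -> FAULT, evict 1, frames=[2,3] (faults so far: 4)
  step 11: ref 3 -> HIT, frames=[2,3] (faults so far: 4)
  Optimal total faults: 4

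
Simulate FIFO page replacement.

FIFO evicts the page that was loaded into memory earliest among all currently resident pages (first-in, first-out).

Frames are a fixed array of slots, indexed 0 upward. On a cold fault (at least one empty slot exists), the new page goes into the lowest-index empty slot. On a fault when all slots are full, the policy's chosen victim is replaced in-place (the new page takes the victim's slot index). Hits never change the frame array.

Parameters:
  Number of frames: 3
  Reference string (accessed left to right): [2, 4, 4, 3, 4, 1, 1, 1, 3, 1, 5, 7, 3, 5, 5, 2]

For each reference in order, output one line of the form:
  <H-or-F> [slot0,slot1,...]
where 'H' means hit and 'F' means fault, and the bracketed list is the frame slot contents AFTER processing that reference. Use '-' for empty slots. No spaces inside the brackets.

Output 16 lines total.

F [2,-,-]
F [2,4,-]
H [2,4,-]
F [2,4,3]
H [2,4,3]
F [1,4,3]
H [1,4,3]
H [1,4,3]
H [1,4,3]
H [1,4,3]
F [1,5,3]
F [1,5,7]
F [3,5,7]
H [3,5,7]
H [3,5,7]
F [3,2,7]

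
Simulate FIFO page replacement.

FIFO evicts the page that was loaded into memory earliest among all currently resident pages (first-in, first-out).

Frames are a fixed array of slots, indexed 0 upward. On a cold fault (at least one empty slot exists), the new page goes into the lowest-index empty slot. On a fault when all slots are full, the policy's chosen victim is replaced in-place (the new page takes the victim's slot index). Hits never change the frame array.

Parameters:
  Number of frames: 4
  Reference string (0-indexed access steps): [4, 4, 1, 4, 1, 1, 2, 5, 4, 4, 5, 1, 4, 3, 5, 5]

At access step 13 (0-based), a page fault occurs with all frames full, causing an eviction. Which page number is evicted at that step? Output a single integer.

Step 0: ref 4 -> FAULT, frames=[4,-,-,-]
Step 1: ref 4 -> HIT, frames=[4,-,-,-]
Step 2: ref 1 -> FAULT, frames=[4,1,-,-]
Step 3: ref 4 -> HIT, frames=[4,1,-,-]
Step 4: ref 1 -> HIT, frames=[4,1,-,-]
Step 5: ref 1 -> HIT, frames=[4,1,-,-]
Step 6: ref 2 -> FAULT, frames=[4,1,2,-]
Step 7: ref 5 -> FAULT, frames=[4,1,2,5]
Step 8: ref 4 -> HIT, frames=[4,1,2,5]
Step 9: ref 4 -> HIT, frames=[4,1,2,5]
Step 10: ref 5 -> HIT, frames=[4,1,2,5]
Step 11: ref 1 -> HIT, frames=[4,1,2,5]
Step 12: ref 4 -> HIT, frames=[4,1,2,5]
Step 13: ref 3 -> FAULT, evict 4, frames=[3,1,2,5]
At step 13: evicted page 4

Answer: 4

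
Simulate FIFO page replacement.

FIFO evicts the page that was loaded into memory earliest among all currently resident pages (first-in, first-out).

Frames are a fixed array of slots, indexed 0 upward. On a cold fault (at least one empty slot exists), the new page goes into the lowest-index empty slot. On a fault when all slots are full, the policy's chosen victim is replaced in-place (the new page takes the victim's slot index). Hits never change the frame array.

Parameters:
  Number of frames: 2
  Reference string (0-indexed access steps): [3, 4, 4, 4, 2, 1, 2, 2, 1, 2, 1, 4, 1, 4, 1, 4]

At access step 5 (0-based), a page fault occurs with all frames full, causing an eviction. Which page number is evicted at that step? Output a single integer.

Answer: 4

Derivation:
Step 0: ref 3 -> FAULT, frames=[3,-]
Step 1: ref 4 -> FAULT, frames=[3,4]
Step 2: ref 4 -> HIT, frames=[3,4]
Step 3: ref 4 -> HIT, frames=[3,4]
Step 4: ref 2 -> FAULT, evict 3, frames=[2,4]
Step 5: ref 1 -> FAULT, evict 4, frames=[2,1]
At step 5: evicted page 4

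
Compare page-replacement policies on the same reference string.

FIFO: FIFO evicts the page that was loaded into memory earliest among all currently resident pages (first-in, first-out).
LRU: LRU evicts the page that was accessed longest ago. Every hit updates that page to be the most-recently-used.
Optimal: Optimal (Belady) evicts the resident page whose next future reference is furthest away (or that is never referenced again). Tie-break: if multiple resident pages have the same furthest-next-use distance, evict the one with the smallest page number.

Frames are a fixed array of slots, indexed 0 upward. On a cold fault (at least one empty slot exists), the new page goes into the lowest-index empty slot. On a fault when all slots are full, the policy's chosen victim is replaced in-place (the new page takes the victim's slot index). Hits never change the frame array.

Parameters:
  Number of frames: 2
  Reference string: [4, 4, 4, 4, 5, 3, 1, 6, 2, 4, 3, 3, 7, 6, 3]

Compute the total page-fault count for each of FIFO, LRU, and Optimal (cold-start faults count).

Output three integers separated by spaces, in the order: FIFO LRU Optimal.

--- FIFO ---
  step 0: ref 4 -> FAULT, frames=[4,-] (faults so far: 1)
  step 1: ref 4 -> HIT, frames=[4,-] (faults so far: 1)
  step 2: ref 4 -> HIT, frames=[4,-] (faults so far: 1)
  step 3: ref 4 -> HIT, frames=[4,-] (faults so far: 1)
  step 4: ref 5 -> FAULT, frames=[4,5] (faults so far: 2)
  step 5: ref 3 -> FAULT, evict 4, frames=[3,5] (faults so far: 3)
  step 6: ref 1 -> FAULT, evict 5, frames=[3,1] (faults so far: 4)
  step 7: ref 6 -> FAULT, evict 3, frames=[6,1] (faults so far: 5)
  step 8: ref 2 -> FAULT, evict 1, frames=[6,2] (faults so far: 6)
  step 9: ref 4 -> FAULT, evict 6, frames=[4,2] (faults so far: 7)
  step 10: ref 3 -> FAULT, evict 2, frames=[4,3] (faults so far: 8)
  step 11: ref 3 -> HIT, frames=[4,3] (faults so far: 8)
  step 12: ref 7 -> FAULT, evict 4, frames=[7,3] (faults so far: 9)
  step 13: ref 6 -> FAULT, evict 3, frames=[7,6] (faults so far: 10)
  step 14: ref 3 -> FAULT, evict 7, frames=[3,6] (faults so far: 11)
  FIFO total faults: 11
--- LRU ---
  step 0: ref 4 -> FAULT, frames=[4,-] (faults so far: 1)
  step 1: ref 4 -> HIT, frames=[4,-] (faults so far: 1)
  step 2: ref 4 -> HIT, frames=[4,-] (faults so far: 1)
  step 3: ref 4 -> HIT, frames=[4,-] (faults so far: 1)
  step 4: ref 5 -> FAULT, frames=[4,5] (faults so far: 2)
  step 5: ref 3 -> FAULT, evict 4, frames=[3,5] (faults so far: 3)
  step 6: ref 1 -> FAULT, evict 5, frames=[3,1] (faults so far: 4)
  step 7: ref 6 -> FAULT, evict 3, frames=[6,1] (faults so far: 5)
  step 8: ref 2 -> FAULT, evict 1, frames=[6,2] (faults so far: 6)
  step 9: ref 4 -> FAULT, evict 6, frames=[4,2] (faults so far: 7)
  step 10: ref 3 -> FAULT, evict 2, frames=[4,3] (faults so far: 8)
  step 11: ref 3 -> HIT, frames=[4,3] (faults so far: 8)
  step 12: ref 7 -> FAULT, evict 4, frames=[7,3] (faults so far: 9)
  step 13: ref 6 -> FAULT, evict 3, frames=[7,6] (faults so far: 10)
  step 14: ref 3 -> FAULT, evict 7, frames=[3,6] (faults so far: 11)
  LRU total faults: 11
--- Optimal ---
  step 0: ref 4 -> FAULT, frames=[4,-] (faults so far: 1)
  step 1: ref 4 -> HIT, frames=[4,-] (faults so far: 1)
  step 2: ref 4 -> HIT, frames=[4,-] (faults so far: 1)
  step 3: ref 4 -> HIT, frames=[4,-] (faults so far: 1)
  step 4: ref 5 -> FAULT, frames=[4,5] (faults so far: 2)
  step 5: ref 3 -> FAULT, evict 5, frames=[4,3] (faults so far: 3)
  step 6: ref 1 -> FAULT, evict 3, frames=[4,1] (faults so far: 4)
  step 7: ref 6 -> FAULT, evict 1, frames=[4,6] (faults so far: 5)
  step 8: ref 2 -> FAULT, evict 6, frames=[4,2] (faults so far: 6)
  step 9: ref 4 -> HIT, frames=[4,2] (faults so far: 6)
  step 10: ref 3 -> FAULT, evict 2, frames=[4,3] (faults so far: 7)
  step 11: ref 3 -> HIT, frames=[4,3] (faults so far: 7)
  step 12: ref 7 -> FAULT, evict 4, frames=[7,3] (faults so far: 8)
  step 13: ref 6 -> FAULT, evict 7, frames=[6,3] (faults so far: 9)
  step 14: ref 3 -> HIT, frames=[6,3] (faults so far: 9)
  Optimal total faults: 9

Answer: 11 11 9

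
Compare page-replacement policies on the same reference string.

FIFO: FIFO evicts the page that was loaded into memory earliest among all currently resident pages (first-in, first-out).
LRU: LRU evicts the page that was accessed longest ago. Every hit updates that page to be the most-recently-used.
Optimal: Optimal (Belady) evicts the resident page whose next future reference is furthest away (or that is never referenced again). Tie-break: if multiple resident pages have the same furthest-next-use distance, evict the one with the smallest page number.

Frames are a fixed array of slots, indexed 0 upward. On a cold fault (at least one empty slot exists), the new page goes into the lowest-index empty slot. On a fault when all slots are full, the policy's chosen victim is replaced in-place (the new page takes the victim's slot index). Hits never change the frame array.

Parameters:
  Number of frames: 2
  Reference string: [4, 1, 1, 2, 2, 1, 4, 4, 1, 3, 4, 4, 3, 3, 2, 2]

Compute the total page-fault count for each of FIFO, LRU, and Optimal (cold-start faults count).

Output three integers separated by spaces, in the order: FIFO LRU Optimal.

Answer: 8 7 6

Derivation:
--- FIFO ---
  step 0: ref 4 -> FAULT, frames=[4,-] (faults so far: 1)
  step 1: ref 1 -> FAULT, frames=[4,1] (faults so far: 2)
  step 2: ref 1 -> HIT, frames=[4,1] (faults so far: 2)
  step 3: ref 2 -> FAULT, evict 4, frames=[2,1] (faults so far: 3)
  step 4: ref 2 -> HIT, frames=[2,1] (faults so far: 3)
  step 5: ref 1 -> HIT, frames=[2,1] (faults so far: 3)
  step 6: ref 4 -> FAULT, evict 1, frames=[2,4] (faults so far: 4)
  step 7: ref 4 -> HIT, frames=[2,4] (faults so far: 4)
  step 8: ref 1 -> FAULT, evict 2, frames=[1,4] (faults so far: 5)
  step 9: ref 3 -> FAULT, evict 4, frames=[1,3] (faults so far: 6)
  step 10: ref 4 -> FAULT, evict 1, frames=[4,3] (faults so far: 7)
  step 11: ref 4 -> HIT, frames=[4,3] (faults so far: 7)
  step 12: ref 3 -> HIT, frames=[4,3] (faults so far: 7)
  step 13: ref 3 -> HIT, frames=[4,3] (faults so far: 7)
  step 14: ref 2 -> FAULT, evict 3, frames=[4,2] (faults so far: 8)
  step 15: ref 2 -> HIT, frames=[4,2] (faults so far: 8)
  FIFO total faults: 8
--- LRU ---
  step 0: ref 4 -> FAULT, frames=[4,-] (faults so far: 1)
  step 1: ref 1 -> FAULT, frames=[4,1] (faults so far: 2)
  step 2: ref 1 -> HIT, frames=[4,1] (faults so far: 2)
  step 3: ref 2 -> FAULT, evict 4, frames=[2,1] (faults so far: 3)
  step 4: ref 2 -> HIT, frames=[2,1] (faults so far: 3)
  step 5: ref 1 -> HIT, frames=[2,1] (faults so far: 3)
  step 6: ref 4 -> FAULT, evict 2, frames=[4,1] (faults so far: 4)
  step 7: ref 4 -> HIT, frames=[4,1] (faults so far: 4)
  step 8: ref 1 -> HIT, frames=[4,1] (faults so far: 4)
  step 9: ref 3 -> FAULT, evict 4, frames=[3,1] (faults so far: 5)
  step 10: ref 4 -> FAULT, evict 1, frames=[3,4] (faults so far: 6)
  step 11: ref 4 -> HIT, frames=[3,4] (faults so far: 6)
  step 12: ref 3 -> HIT, frames=[3,4] (faults so far: 6)
  step 13: ref 3 -> HIT, frames=[3,4] (faults so far: 6)
  step 14: ref 2 -> FAULT, evict 4, frames=[3,2] (faults so far: 7)
  step 15: ref 2 -> HIT, frames=[3,2] (faults so far: 7)
  LRU total faults: 7
--- Optimal ---
  step 0: ref 4 -> FAULT, frames=[4,-] (faults so far: 1)
  step 1: ref 1 -> FAULT, frames=[4,1] (faults so far: 2)
  step 2: ref 1 -> HIT, frames=[4,1] (faults so far: 2)
  step 3: ref 2 -> FAULT, evict 4, frames=[2,1] (faults so far: 3)
  step 4: ref 2 -> HIT, frames=[2,1] (faults so far: 3)
  step 5: ref 1 -> HIT, frames=[2,1] (faults so far: 3)
  step 6: ref 4 -> FAULT, evict 2, frames=[4,1] (faults so far: 4)
  step 7: ref 4 -> HIT, frames=[4,1] (faults so far: 4)
  step 8: ref 1 -> HIT, frames=[4,1] (faults so far: 4)
  step 9: ref 3 -> FAULT, evict 1, frames=[4,3] (faults so far: 5)
  step 10: ref 4 -> HIT, frames=[4,3] (faults so far: 5)
  step 11: ref 4 -> HIT, frames=[4,3] (faults so far: 5)
  step 12: ref 3 -> HIT, frames=[4,3] (faults so far: 5)
  step 13: ref 3 -> HIT, frames=[4,3] (faults so far: 5)
  step 14: ref 2 -> FAULT, evict 3, frames=[4,2] (faults so far: 6)
  step 15: ref 2 -> HIT, frames=[4,2] (faults so far: 6)
  Optimal total faults: 6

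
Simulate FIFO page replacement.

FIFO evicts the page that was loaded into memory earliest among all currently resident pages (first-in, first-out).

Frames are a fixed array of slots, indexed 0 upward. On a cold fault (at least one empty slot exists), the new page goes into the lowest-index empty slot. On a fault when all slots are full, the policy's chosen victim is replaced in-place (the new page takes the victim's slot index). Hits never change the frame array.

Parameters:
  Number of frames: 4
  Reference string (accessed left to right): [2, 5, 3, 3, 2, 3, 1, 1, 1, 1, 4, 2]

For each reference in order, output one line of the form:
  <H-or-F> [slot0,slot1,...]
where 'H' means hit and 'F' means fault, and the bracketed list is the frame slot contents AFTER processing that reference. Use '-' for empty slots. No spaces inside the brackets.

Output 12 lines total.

F [2,-,-,-]
F [2,5,-,-]
F [2,5,3,-]
H [2,5,3,-]
H [2,5,3,-]
H [2,5,3,-]
F [2,5,3,1]
H [2,5,3,1]
H [2,5,3,1]
H [2,5,3,1]
F [4,5,3,1]
F [4,2,3,1]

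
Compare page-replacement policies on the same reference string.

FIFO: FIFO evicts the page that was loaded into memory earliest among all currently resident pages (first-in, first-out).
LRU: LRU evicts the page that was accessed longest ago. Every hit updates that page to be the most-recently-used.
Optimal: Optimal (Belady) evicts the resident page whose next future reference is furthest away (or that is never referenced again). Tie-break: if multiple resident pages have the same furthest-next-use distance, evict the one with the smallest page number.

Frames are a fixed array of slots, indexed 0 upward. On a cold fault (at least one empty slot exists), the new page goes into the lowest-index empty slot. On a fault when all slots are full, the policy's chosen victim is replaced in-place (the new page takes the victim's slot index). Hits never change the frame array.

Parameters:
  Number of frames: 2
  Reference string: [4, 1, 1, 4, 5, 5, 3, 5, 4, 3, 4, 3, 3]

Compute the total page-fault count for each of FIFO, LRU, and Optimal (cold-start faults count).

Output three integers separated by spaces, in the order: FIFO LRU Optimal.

--- FIFO ---
  step 0: ref 4 -> FAULT, frames=[4,-] (faults so far: 1)
  step 1: ref 1 -> FAULT, frames=[4,1] (faults so far: 2)
  step 2: ref 1 -> HIT, frames=[4,1] (faults so far: 2)
  step 3: ref 4 -> HIT, frames=[4,1] (faults so far: 2)
  step 4: ref 5 -> FAULT, evict 4, frames=[5,1] (faults so far: 3)
  step 5: ref 5 -> HIT, frames=[5,1] (faults so far: 3)
  step 6: ref 3 -> FAULT, evict 1, frames=[5,3] (faults so far: 4)
  step 7: ref 5 -> HIT, frames=[5,3] (faults so far: 4)
  step 8: ref 4 -> FAULT, evict 5, frames=[4,3] (faults so far: 5)
  step 9: ref 3 -> HIT, frames=[4,3] (faults so far: 5)
  step 10: ref 4 -> HIT, frames=[4,3] (faults so far: 5)
  step 11: ref 3 -> HIT, frames=[4,3] (faults so far: 5)
  step 12: ref 3 -> HIT, frames=[4,3] (faults so far: 5)
  FIFO total faults: 5
--- LRU ---
  step 0: ref 4 -> FAULT, frames=[4,-] (faults so far: 1)
  step 1: ref 1 -> FAULT, frames=[4,1] (faults so far: 2)
  step 2: ref 1 -> HIT, frames=[4,1] (faults so far: 2)
  step 3: ref 4 -> HIT, frames=[4,1] (faults so far: 2)
  step 4: ref 5 -> FAULT, evict 1, frames=[4,5] (faults so far: 3)
  step 5: ref 5 -> HIT, frames=[4,5] (faults so far: 3)
  step 6: ref 3 -> FAULT, evict 4, frames=[3,5] (faults so far: 4)
  step 7: ref 5 -> HIT, frames=[3,5] (faults so far: 4)
  step 8: ref 4 -> FAULT, evict 3, frames=[4,5] (faults so far: 5)
  step 9: ref 3 -> FAULT, evict 5, frames=[4,3] (faults so far: 6)
  step 10: ref 4 -> HIT, frames=[4,3] (faults so far: 6)
  step 11: ref 3 -> HIT, frames=[4,3] (faults so far: 6)
  step 12: ref 3 -> HIT, frames=[4,3] (faults so far: 6)
  LRU total faults: 6
--- Optimal ---
  step 0: ref 4 -> FAULT, frames=[4,-] (faults so far: 1)
  step 1: ref 1 -> FAULT, frames=[4,1] (faults so far: 2)
  step 2: ref 1 -> HIT, frames=[4,1] (faults so far: 2)
  step 3: ref 4 -> HIT, frames=[4,1] (faults so far: 2)
  step 4: ref 5 -> FAULT, evict 1, frames=[4,5] (faults so far: 3)
  step 5: ref 5 -> HIT, frames=[4,5] (faults so far: 3)
  step 6: ref 3 -> FAULT, evict 4, frames=[3,5] (faults so far: 4)
  step 7: ref 5 -> HIT, frames=[3,5] (faults so far: 4)
  step 8: ref 4 -> FAULT, evict 5, frames=[3,4] (faults so far: 5)
  step 9: ref 3 -> HIT, frames=[3,4] (faults so far: 5)
  step 10: ref 4 -> HIT, frames=[3,4] (faults so far: 5)
  step 11: ref 3 -> HIT, frames=[3,4] (faults so far: 5)
  step 12: ref 3 -> HIT, frames=[3,4] (faults so far: 5)
  Optimal total faults: 5

Answer: 5 6 5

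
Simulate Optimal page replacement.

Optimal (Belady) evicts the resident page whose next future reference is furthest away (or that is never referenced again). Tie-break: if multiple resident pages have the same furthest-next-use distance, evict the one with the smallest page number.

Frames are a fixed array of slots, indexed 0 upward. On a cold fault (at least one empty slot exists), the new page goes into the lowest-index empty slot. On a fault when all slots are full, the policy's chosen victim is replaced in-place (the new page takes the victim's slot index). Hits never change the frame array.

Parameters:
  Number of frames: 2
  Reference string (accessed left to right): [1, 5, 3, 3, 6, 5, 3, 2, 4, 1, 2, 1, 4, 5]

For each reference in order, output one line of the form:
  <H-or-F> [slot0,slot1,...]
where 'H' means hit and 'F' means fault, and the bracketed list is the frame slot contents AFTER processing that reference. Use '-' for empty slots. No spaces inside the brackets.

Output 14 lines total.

F [1,-]
F [1,5]
F [3,5]
H [3,5]
F [6,5]
H [6,5]
F [3,5]
F [2,5]
F [2,4]
F [2,1]
H [2,1]
H [2,1]
F [2,4]
F [5,4]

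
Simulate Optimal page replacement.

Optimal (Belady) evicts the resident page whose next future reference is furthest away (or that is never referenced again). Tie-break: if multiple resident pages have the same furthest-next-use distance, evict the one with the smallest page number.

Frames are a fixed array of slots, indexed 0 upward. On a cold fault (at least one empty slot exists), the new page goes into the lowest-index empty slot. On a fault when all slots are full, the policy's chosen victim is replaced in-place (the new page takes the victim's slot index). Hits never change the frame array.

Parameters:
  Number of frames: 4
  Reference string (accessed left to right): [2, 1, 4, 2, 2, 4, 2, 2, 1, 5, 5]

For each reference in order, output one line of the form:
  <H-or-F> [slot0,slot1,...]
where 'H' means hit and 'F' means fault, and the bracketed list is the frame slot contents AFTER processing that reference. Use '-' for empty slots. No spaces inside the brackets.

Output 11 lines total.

F [2,-,-,-]
F [2,1,-,-]
F [2,1,4,-]
H [2,1,4,-]
H [2,1,4,-]
H [2,1,4,-]
H [2,1,4,-]
H [2,1,4,-]
H [2,1,4,-]
F [2,1,4,5]
H [2,1,4,5]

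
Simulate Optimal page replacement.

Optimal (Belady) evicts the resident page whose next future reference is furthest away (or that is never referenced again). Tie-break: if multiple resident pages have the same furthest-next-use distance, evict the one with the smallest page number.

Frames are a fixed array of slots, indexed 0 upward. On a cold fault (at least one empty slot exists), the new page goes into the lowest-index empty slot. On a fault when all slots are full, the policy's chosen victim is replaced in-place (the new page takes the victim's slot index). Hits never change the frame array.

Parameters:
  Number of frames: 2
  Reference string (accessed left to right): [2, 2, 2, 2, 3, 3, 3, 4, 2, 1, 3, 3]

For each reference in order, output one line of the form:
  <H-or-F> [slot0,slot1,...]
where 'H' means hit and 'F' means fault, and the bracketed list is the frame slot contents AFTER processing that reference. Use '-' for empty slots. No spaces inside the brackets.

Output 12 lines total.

F [2,-]
H [2,-]
H [2,-]
H [2,-]
F [2,3]
H [2,3]
H [2,3]
F [2,4]
H [2,4]
F [1,4]
F [3,4]
H [3,4]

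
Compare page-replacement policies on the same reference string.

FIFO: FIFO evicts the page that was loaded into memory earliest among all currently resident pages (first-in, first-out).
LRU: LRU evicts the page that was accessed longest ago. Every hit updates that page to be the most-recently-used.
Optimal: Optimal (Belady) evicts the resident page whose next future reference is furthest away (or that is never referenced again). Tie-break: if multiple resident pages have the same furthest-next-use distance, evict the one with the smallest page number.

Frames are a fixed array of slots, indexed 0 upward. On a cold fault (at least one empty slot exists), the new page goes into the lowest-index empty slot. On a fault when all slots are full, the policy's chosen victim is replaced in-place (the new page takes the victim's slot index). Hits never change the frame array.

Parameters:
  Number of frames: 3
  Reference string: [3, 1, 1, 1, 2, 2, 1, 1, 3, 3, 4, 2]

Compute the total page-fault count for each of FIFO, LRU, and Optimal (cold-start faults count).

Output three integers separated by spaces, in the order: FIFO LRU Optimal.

--- FIFO ---
  step 0: ref 3 -> FAULT, frames=[3,-,-] (faults so far: 1)
  step 1: ref 1 -> FAULT, frames=[3,1,-] (faults so far: 2)
  step 2: ref 1 -> HIT, frames=[3,1,-] (faults so far: 2)
  step 3: ref 1 -> HIT, frames=[3,1,-] (faults so far: 2)
  step 4: ref 2 -> FAULT, frames=[3,1,2] (faults so far: 3)
  step 5: ref 2 -> HIT, frames=[3,1,2] (faults so far: 3)
  step 6: ref 1 -> HIT, frames=[3,1,2] (faults so far: 3)
  step 7: ref 1 -> HIT, frames=[3,1,2] (faults so far: 3)
  step 8: ref 3 -> HIT, frames=[3,1,2] (faults so far: 3)
  step 9: ref 3 -> HIT, frames=[3,1,2] (faults so far: 3)
  step 10: ref 4 -> FAULT, evict 3, frames=[4,1,2] (faults so far: 4)
  step 11: ref 2 -> HIT, frames=[4,1,2] (faults so far: 4)
  FIFO total faults: 4
--- LRU ---
  step 0: ref 3 -> FAULT, frames=[3,-,-] (faults so far: 1)
  step 1: ref 1 -> FAULT, frames=[3,1,-] (faults so far: 2)
  step 2: ref 1 -> HIT, frames=[3,1,-] (faults so far: 2)
  step 3: ref 1 -> HIT, frames=[3,1,-] (faults so far: 2)
  step 4: ref 2 -> FAULT, frames=[3,1,2] (faults so far: 3)
  step 5: ref 2 -> HIT, frames=[3,1,2] (faults so far: 3)
  step 6: ref 1 -> HIT, frames=[3,1,2] (faults so far: 3)
  step 7: ref 1 -> HIT, frames=[3,1,2] (faults so far: 3)
  step 8: ref 3 -> HIT, frames=[3,1,2] (faults so far: 3)
  step 9: ref 3 -> HIT, frames=[3,1,2] (faults so far: 3)
  step 10: ref 4 -> FAULT, evict 2, frames=[3,1,4] (faults so far: 4)
  step 11: ref 2 -> FAULT, evict 1, frames=[3,2,4] (faults so far: 5)
  LRU total faults: 5
--- Optimal ---
  step 0: ref 3 -> FAULT, frames=[3,-,-] (faults so far: 1)
  step 1: ref 1 -> FAULT, frames=[3,1,-] (faults so far: 2)
  step 2: ref 1 -> HIT, frames=[3,1,-] (faults so far: 2)
  step 3: ref 1 -> HIT, frames=[3,1,-] (faults so far: 2)
  step 4: ref 2 -> FAULT, frames=[3,1,2] (faults so far: 3)
  step 5: ref 2 -> HIT, frames=[3,1,2] (faults so far: 3)
  step 6: ref 1 -> HIT, frames=[3,1,2] (faults so far: 3)
  step 7: ref 1 -> HIT, frames=[3,1,2] (faults so far: 3)
  step 8: ref 3 -> HIT, frames=[3,1,2] (faults so far: 3)
  step 9: ref 3 -> HIT, frames=[3,1,2] (faults so far: 3)
  step 10: ref 4 -> FAULT, evict 1, frames=[3,4,2] (faults so far: 4)
  step 11: ref 2 -> HIT, frames=[3,4,2] (faults so far: 4)
  Optimal total faults: 4

Answer: 4 5 4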